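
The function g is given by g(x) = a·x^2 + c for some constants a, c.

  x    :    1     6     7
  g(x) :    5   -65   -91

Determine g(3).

-11

From g(1) = 5 and g(6) = -65: 1a + c = 5 and 36a + c = -65.
Subtracting: 35a = -70, so a = -2; then c = 5 − (-2)·1 = 7.
So g(x) = -2x² + 7, and g(3) = -11.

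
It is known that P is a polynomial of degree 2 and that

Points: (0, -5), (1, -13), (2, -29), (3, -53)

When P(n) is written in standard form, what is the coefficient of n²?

Write P(n) = an² + bn + c; the 4 given values yield a linear system in the 3 coefficients.
Solving, P(n) = -4n² - 4n - 5.
The coefficient of n² is -4.

-4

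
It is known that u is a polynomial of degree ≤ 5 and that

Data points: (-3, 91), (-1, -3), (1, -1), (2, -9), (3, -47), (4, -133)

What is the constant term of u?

-5

Write u(t) = at^5 + bt^4 + ct³ + dt² + et + p; the 6 given values yield a linear system in the 6 coefficients.
Solving, the top 2 coefficients vanish, and u(t) = -3t³ + 3t² + 4t - 5.
The constant term is u(0) = -5.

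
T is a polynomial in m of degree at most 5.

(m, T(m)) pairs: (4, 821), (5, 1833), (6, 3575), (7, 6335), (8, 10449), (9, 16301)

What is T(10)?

First differences: 1012, 1742, 2760, 4114, 5852. Second differences: 730, 1018, 1354, 1738. Third differences: 288, 336, 384. Fourth differences: 48, 48.
Level-4 differences are constant, so T has degree 4.
Fitting a degree-4 polynomial gives T(m) = 2m^4 + 4m³ + 3m² + 3m - 7.
Then T(10) = 24323.

24323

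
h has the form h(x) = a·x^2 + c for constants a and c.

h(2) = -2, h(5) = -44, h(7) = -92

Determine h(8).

From h(2) = -2 and h(5) = -44: 4a + c = -2 and 25a + c = -44.
Subtracting: 21a = -42, so a = -2; then c = -2 − (-2)·4 = 6.
So h(x) = -2x² + 6, and h(8) = -122.

-122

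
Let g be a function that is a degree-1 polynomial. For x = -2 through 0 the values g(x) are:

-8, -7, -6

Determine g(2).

First differences: 1, 1.
Level-1 differences are constant, so g has degree 1.
Fitting a degree-1 polynomial gives g(x) = x - 6.
Then g(2) = -4.

-4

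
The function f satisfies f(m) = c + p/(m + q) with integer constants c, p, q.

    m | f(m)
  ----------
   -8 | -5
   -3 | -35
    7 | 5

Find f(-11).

(f(m) − c)(m + q) = p for each data point; the three points give a linear system in c and q, then p follows.
Solving: c = 1, q = 2, p = 36, so f(m) = 1 + 36/(m + 2).
Then f(-11) = 1 + 36/(-9) = -3.

-3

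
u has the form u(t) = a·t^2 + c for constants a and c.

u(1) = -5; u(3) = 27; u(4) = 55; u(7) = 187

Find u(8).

From u(1) = -5 and u(3) = 27: 1a + c = -5 and 9a + c = 27.
Subtracting: 8a = 32, so a = 4; then c = -5 − 4·1 = -9.
So u(t) = 4t² − 9, and u(8) = 247.

247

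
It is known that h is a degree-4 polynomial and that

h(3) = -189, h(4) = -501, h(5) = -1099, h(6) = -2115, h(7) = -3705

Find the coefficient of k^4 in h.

-1

Write h(k) = ak^4 + bk³ + ck² + dk + e; the 5 given values yield a linear system in the 5 coefficients.
Solving, h(k) = -k^4 - 4k³ + 2k² - 3k - 9.
The coefficient of k^4 is -1.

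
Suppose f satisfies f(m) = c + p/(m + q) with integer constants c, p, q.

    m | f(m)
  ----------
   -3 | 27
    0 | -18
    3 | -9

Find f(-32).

(f(m) − c)(m + q) = p for each data point; the three points give a linear system in c and q, then p follows.
Solving: c = -3, q = 2, p = -30, so f(m) = -3 − 30/(m + 2).
Then f(-32) = -3 − 30/(-30) = -2.

-2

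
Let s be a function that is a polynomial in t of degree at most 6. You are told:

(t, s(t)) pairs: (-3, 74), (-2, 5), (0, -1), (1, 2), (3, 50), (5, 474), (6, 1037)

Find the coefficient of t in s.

5

Write s(t) = at^6 + bt^5 + ct^4 + dt³ + et² + pt + q; the 7 given values yield a linear system in the 7 coefficients.
Solving, the top 2 coefficients vanish, and s(t) = t^4 - t³ - 2t² + 5t - 1.
The coefficient of t is 5.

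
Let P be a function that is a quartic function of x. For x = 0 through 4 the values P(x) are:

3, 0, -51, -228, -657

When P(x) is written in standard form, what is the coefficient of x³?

-1

Write P(x) = ax^4 + bx³ + cx² + dx + e; the 5 given values yield a linear system in the 5 coefficients.
Solving, P(x) = -2x^4 - x³ - 7x² + 7x + 3.
The coefficient of x³ is -1.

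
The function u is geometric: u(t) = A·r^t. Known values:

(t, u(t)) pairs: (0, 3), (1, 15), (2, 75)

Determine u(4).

1875

Consecutive ratio: 15/3 = 5, and 75/15 = 5, so r = 5.
Then A·5^0 = 3 gives A = 3, and u(t) = 3·5^t.
u(4) = 3·5^4 = 1875.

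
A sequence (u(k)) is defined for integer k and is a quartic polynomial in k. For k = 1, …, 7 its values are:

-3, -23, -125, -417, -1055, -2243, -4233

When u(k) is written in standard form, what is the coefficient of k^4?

-2

Write u(k) = ak^4 + bk³ + ck² + dk + e; the 7 given values yield a linear system in the 5 coefficients.
Solving, u(k) = -2k^4 + 2k³ - 3k² + 5k - 5.
The coefficient of k^4 is -2.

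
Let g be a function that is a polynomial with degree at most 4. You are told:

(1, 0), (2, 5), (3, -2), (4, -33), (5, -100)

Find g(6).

-215

First differences: 5, -7, -31, -67. Second differences: -12, -24, -36. Third differences: -12, -12.
Level-3 differences are constant, so g has degree 3.
Fitting a degree-3 polynomial gives g(x) = -2x³ + 6x² + x - 5.
Then g(6) = -215.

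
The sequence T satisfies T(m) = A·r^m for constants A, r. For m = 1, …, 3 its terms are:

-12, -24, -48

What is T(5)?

Consecutive ratio: -24/(-12) = 2, and -48/(-24) = 2, so r = 2.
Then A·2^1 = -12 gives A = -6, and T(m) = -6·2^m.
T(5) = -6·2^5 = -192.

-192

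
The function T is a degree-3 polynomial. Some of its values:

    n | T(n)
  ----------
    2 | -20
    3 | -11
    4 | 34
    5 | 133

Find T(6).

Write T(n) = an³ + bn² + cn + d; the 4 given values yield a linear system in the 4 coefficients.
Solving, T(n) = 3n³ - 9n² - 3n - 2.
Then T(6) = 304.

304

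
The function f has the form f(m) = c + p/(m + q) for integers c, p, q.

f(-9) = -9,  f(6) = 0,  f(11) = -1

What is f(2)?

2

(f(m) − c)(m + q) = p for each data point; the three points give a linear system in c and q, then p follows.
Solving: c = -3, q = 4, p = 30, so f(m) = -3 + 30/(m + 4).
Then f(2) = -3 + 30/6 = 2.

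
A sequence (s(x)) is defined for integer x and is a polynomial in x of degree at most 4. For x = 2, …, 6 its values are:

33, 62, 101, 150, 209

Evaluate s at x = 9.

First differences: 29, 39, 49, 59. Second differences: 10, 10, 10.
Level-2 differences are constant, so s has degree 2.
Fitting a degree-2 polynomial gives s(x) = 5x² + 4x + 5.
Then s(9) = 446.

446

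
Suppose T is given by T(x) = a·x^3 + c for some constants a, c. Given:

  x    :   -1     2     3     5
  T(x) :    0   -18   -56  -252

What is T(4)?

-130

From T(-1) = 0 and T(2) = -18: -1a + c = 0 and 8a + c = -18.
Subtracting: 9a = -18, so a = -2; then c = 0 − (-2)·(-1) = -2.
So T(x) = -2x³ − 2, and T(4) = -130.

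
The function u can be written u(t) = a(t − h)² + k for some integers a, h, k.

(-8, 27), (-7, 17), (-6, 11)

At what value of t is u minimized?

First differences -10, -6; second difference 4 = 2a, so a = 2.
Expanding, the t-coefficient is −2ah = -4h; matching it to the data gives h = -5, and then k = 9.
So u(t) = 2(t + 5)² + 9.
Hence h = -5.

-5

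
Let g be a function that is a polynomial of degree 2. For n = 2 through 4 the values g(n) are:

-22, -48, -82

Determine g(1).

Write g(n) = an² + bn + c; the 3 given values yield a linear system in the 3 coefficients.
Solving, g(n) = -4n² - 6n + 6.
Then g(1) = -4.

-4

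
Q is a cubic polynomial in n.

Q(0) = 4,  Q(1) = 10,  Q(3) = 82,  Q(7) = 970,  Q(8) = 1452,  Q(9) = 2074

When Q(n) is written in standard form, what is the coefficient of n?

5

Write Q(n) = an³ + bn² + cn + d; the 6 given values yield a linear system in the 4 coefficients.
Solving, Q(n) = 3n³ - 2n² + 5n + 4.
The coefficient of n is 5.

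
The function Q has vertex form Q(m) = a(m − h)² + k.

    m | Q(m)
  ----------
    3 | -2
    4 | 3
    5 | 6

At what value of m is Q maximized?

First differences 5, 3; second difference -2 = 2a, so a = -1.
Expanding, the m-coefficient is −2ah = 2h; matching it to the data gives h = 6, and then k = 7.
So Q(m) = -1(m − 6)² + 7.
Hence h = 6.

6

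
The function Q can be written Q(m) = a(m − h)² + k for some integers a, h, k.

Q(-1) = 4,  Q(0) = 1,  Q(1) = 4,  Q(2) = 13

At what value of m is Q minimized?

0

First differences -3, 3, 9; second difference 6 = 2a, so a = 3.
Expanding, the m-coefficient is −2ah = -6h; matching it to the data gives h = 0, and then k = 1.
So Q(m) = 3(m + 0)² + 1.
Hence h = 0.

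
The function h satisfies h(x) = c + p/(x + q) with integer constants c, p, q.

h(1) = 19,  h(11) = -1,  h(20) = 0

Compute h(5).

-5

(h(x) − c)(x + q) = p for each data point; the three points give a linear system in c and q, then p follows.
Solving: c = 1, q = -2, p = -18, so h(x) = 1 − 18/(x − 2).
Then h(5) = 1 − 18/3 = -5.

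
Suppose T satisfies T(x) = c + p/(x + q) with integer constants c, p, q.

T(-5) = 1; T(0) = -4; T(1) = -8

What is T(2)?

(T(x) − c)(x + q) = p for each data point; the three points give a linear system in c and q, then p follows.
Solving: c = 4, q = -3, p = 24, so T(x) = 4 + 24/(x − 3).
Then T(2) = 4 + 24/(-1) = -20.

-20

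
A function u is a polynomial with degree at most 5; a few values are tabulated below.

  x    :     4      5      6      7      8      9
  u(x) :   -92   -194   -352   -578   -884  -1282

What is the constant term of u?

-4

Write u(x) = ax^5 + bx^4 + cx³ + dx² + ex + p; the 6 given values yield a linear system in the 6 coefficients.
Solving, the top 2 coefficients vanish, and u(x) = -2x³ + 2x² + 2x - 4.
The constant term is u(0) = -4.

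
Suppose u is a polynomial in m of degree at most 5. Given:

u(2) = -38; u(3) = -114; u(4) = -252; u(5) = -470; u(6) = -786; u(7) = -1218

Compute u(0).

First differences: -76, -138, -218, -316, -432. Second differences: -62, -80, -98, -116. Third differences: -18, -18, -18.
Level-3 differences are constant, so u has degree 3.
Fitting a degree-3 polynomial gives u(m) = -3m³ - 4m² + m.
Then u(0) = 0.

0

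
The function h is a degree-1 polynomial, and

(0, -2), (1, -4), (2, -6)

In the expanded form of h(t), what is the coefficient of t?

-2

Write h(t) = at + b; the 3 given values yield a linear system in the 2 coefficients.
Solving, h(t) = -2t - 2.
The coefficient of t is -2.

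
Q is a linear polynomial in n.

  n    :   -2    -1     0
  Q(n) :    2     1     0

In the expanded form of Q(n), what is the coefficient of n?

-1

Write Q(n) = an + b; the 3 given values yield a linear system in the 2 coefficients.
Solving, Q(n) = -n.
The coefficient of n is -1.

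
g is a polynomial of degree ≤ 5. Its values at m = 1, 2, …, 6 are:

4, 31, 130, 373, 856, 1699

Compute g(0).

1

First differences: 27, 99, 243, 483, 843. Second differences: 72, 144, 240, 360. Third differences: 72, 96, 120. Fourth differences: 24, 24.
Level-4 differences are constant, so g has degree 4.
Fitting a degree-4 polynomial gives g(m) = m^4 + 2m³ - m² + m + 1.
Then g(0) = 1.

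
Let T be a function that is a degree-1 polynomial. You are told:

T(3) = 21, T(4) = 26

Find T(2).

Write T(t) = at + b; the 2 given values yield a linear system in the 2 coefficients.
Solving, T(t) = 5t + 6.
Then T(2) = 16.

16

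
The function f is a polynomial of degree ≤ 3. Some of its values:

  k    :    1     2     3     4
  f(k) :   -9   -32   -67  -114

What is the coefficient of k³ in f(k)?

0

Write f(k) = ak³ + bk² + ck + d; the 4 given values yield a linear system in the 4 coefficients.
Solving, the leading coefficient vanishes, and f(k) = -6k² - 5k + 2.
The coefficient of k³ is 0.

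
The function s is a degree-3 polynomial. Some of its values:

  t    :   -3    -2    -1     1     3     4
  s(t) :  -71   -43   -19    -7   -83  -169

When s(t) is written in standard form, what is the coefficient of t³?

Write s(t) = at³ + bt² + ct + d; the 6 given values yield a linear system in the 4 coefficients.
Solving, s(t) = -t³ - 8t² + 7t - 5.
The coefficient of t³ is -1.

-1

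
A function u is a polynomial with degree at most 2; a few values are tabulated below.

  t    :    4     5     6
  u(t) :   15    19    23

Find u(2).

7

First differences: 4, 4.
Level-1 differences are constant, so u has degree 1.
Fitting a degree-1 polynomial gives u(t) = 4t - 1.
Then u(2) = 7.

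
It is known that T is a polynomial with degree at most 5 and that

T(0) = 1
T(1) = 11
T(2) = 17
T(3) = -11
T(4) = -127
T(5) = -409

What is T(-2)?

-31

First differences: 10, 6, -28, -116, -282. Second differences: -4, -34, -88, -166. Third differences: -30, -54, -78. Fourth differences: -24, -24.
Level-4 differences are constant, so T has degree 4.
Fitting a degree-4 polynomial gives T(n) = -n^4 + n³ + 2n² + 8n + 1.
Then T(-2) = -31.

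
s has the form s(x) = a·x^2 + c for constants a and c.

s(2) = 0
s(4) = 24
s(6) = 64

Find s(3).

From s(2) = 0 and s(4) = 24: 4a + c = 0 and 16a + c = 24.
Subtracting: 12a = 24, so a = 2; then c = 0 − 2·4 = -8.
So s(x) = 2x² − 8, and s(3) = 10.

10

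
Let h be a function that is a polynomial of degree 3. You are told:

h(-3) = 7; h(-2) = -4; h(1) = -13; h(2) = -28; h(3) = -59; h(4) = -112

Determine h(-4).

32

Write h(m) = am³ + bm² + cm + d; the 6 given values yield a linear system in the 4 coefficients.
Solving, h(m) = -m³ - 2m² - 2m - 8.
Then h(-4) = 32.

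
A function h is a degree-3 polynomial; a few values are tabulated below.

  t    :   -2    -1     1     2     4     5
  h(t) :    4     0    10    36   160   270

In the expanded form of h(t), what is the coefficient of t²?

Write h(t) = at³ + bt² + ct + d; the 6 given values yield a linear system in the 4 coefficients.
Solving, h(t) = t³ + 5t² + 4t.
The coefficient of t² is 5.

5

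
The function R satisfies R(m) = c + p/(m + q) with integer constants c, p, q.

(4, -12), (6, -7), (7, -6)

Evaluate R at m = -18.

-1

(R(m) − c)(m + q) = p for each data point; the three points give a linear system in c and q, then p follows.
Solving: c = -2, q = -2, p = -20, so R(m) = -2 − 20/(m − 2).
Then R(-18) = -2 − 20/(-20) = -1.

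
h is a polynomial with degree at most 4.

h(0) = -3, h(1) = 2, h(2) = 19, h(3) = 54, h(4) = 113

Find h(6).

First differences: 5, 17, 35, 59. Second differences: 12, 18, 24. Third differences: 6, 6.
Level-3 differences are constant, so h has degree 3.
Fitting a degree-3 polynomial gives h(k) = k³ + 3k² + k - 3.
Then h(6) = 327.

327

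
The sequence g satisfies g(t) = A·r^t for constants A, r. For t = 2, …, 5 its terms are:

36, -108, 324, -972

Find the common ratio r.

Consecutive ratio: -108/36 = -3, and 324/(-108) = -3, so r = -3.
Then A·(-3)^2 = 36 gives A = 4, and g(t) = 4·(-3)^t.

-3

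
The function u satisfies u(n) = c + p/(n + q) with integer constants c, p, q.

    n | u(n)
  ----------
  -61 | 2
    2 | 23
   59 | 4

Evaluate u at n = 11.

(u(n) − c)(n + q) = p for each data point; the three points give a linear system in c and q, then p follows.
Solving: c = 3, q = 1, p = 60, so u(n) = 3 + 60/(n + 1).
Then u(11) = 3 + 60/12 = 8.

8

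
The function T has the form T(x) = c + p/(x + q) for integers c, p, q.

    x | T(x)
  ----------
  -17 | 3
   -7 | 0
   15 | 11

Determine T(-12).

2

(T(x) − c)(x + q) = p for each data point; the three points give a linear system in c and q, then p follows.
Solving: c = 6, q = -3, p = 60, so T(x) = 6 + 60/(x − 3).
Then T(-12) = 6 + 60/(-15) = 2.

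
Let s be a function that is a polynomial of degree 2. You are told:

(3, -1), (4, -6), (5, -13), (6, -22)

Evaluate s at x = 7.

First differences: -5, -7, -9. Second differences: -2, -2.
Level-2 differences are constant, so s has degree 2.
Fitting a degree-2 polynomial gives s(x) = -x² + 2x + 2.
Then s(7) = -33.

-33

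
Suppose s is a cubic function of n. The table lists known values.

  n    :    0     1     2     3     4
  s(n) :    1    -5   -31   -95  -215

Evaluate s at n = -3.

79

First differences: -6, -26, -64, -120. Second differences: -20, -38, -56. Third differences: -18, -18.
Level-3 differences are constant, so s has degree 3.
Fitting a degree-3 polynomial gives s(n) = -3n³ - n² - 2n + 1.
Then s(-3) = 79.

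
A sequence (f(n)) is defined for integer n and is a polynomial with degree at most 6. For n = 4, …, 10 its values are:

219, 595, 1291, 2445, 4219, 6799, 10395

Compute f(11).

15241

Write f(n) = an^6 + bn^5 + cn^4 + dn³ + en² + pn + q; the 7 given values yield a linear system in the 7 coefficients.
Solving, the top 2 coefficients vanish, and f(n) = n^4 + n³ - 6n² - 5.
Then f(11) = 15241.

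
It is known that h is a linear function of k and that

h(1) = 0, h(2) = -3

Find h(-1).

Write h(k) = ak + b; the 2 given values yield a linear system in the 2 coefficients.
Solving, h(k) = -3k + 3.
Then h(-1) = 6.

6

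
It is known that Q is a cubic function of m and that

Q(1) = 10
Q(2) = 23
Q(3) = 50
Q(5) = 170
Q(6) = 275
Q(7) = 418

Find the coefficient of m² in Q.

Write Q(m) = am³ + bm² + cm + d; the 6 given values yield a linear system in the 4 coefficients.
Solving, Q(m) = m³ + m² + 3m + 5.
The coefficient of m² is 1.

1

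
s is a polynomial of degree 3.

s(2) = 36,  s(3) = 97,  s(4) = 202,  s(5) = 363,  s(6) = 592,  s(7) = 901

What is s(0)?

First differences: 61, 105, 161, 229, 309. Second differences: 44, 56, 68, 80. Third differences: 12, 12, 12.
Level-3 differences are constant, so s has degree 3.
Fitting a degree-3 polynomial gives s(k) = 2k³ + 4k² + 3k - 2.
Then s(0) = -2.

-2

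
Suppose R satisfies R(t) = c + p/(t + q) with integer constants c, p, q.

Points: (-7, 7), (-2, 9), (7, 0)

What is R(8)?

(R(t) − c)(t + q) = p for each data point; the three points give a linear system in c and q, then p follows.
Solving: c = 5, q = -3, p = -20, so R(t) = 5 − 20/(t − 3).
Then R(8) = 5 − 20/5 = 1.

1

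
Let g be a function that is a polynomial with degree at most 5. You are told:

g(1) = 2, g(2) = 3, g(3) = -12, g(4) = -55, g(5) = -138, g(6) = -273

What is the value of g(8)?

-747

First differences: 1, -15, -43, -83, -135. Second differences: -16, -28, -40, -52. Third differences: -12, -12, -12.
Level-3 differences are constant, so g has degree 3.
Fitting a degree-3 polynomial gives g(m) = -2m³ + 4m² + 3m - 3.
Then g(8) = -747.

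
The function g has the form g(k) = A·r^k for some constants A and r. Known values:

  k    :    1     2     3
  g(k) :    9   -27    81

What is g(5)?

729

Consecutive ratio: -27/9 = -3, and 81/(-27) = -3, so r = -3.
Then A·(-3)^1 = 9 gives A = -3, and g(k) = -3·(-3)^k.
g(5) = -3·(-3)^5 = 729.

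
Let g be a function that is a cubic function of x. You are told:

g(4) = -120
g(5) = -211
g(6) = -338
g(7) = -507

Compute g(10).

-1326

Write g(x) = ax³ + bx² + cx + d; the 4 given values yield a linear system in the 4 coefficients.
Solving, g(x) = -x³ - 3x² - 3x + 4.
Then g(10) = -1326.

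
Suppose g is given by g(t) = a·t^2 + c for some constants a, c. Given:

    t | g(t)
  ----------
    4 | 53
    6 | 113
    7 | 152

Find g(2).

17

From g(4) = 53 and g(6) = 113: 16a + c = 53 and 36a + c = 113.
Subtracting: 20a = 60, so a = 3; then c = 53 − 3·16 = 5.
So g(t) = 3t² + 5, and g(2) = 17.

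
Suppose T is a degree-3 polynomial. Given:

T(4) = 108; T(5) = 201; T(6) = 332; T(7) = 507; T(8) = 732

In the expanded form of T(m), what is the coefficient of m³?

1

First differences: 93, 131, 175, 225. Second differences: 38, 44, 50. Third differences: 6, 6.
Level-3 differences are constant, so T has degree 3.
Fitting a degree-3 polynomial gives T(m) = m³ + 4m² - 4m - 4.
The coefficient of m³ is 1.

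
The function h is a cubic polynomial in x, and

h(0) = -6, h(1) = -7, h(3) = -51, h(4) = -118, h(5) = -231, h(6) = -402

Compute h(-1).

-3

Write h(x) = ax³ + bx² + cx + d; the 6 given values yield a linear system in the 4 coefficients.
Solving, h(x) = -2x³ + x² - 6.
Then h(-1) = -3.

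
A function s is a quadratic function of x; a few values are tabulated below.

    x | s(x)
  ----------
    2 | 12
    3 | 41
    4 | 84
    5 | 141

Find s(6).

212

Write s(x) = ax² + bx + c; the 4 given values yield a linear system in the 3 coefficients.
Solving, s(x) = 7x² - 6x - 4.
Then s(6) = 212.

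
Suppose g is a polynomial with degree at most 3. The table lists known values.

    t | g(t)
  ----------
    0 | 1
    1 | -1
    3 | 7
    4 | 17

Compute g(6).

49

Write g(t) = at³ + bt² + ct + d; the 4 given values yield a linear system in the 4 coefficients.
Solving, the leading coefficient vanishes, and g(t) = 2t² - 4t + 1.
Then g(6) = 49.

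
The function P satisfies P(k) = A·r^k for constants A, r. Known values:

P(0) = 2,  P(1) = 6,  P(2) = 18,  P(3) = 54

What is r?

3

Consecutive ratio: 6/2 = 3, and 18/6 = 3, so r = 3.
Then A·3^0 = 2 gives A = 2, and P(k) = 2·3^k.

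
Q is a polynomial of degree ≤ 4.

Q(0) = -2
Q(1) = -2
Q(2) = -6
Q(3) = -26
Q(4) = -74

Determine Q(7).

First differences: 0, -4, -20, -48. Second differences: -4, -16, -28. Third differences: -12, -12.
Level-3 differences are constant, so Q has degree 3.
Fitting a degree-3 polynomial gives Q(k) = -2k³ + 4k² - 2k - 2.
Then Q(7) = -506.

-506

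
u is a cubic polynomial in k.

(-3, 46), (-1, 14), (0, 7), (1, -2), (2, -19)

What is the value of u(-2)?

25

Write u(k) = ak³ + bk² + ck + d; the 5 given values yield a linear system in the 4 coefficients.
Solving, u(k) = -k³ - k² - 7k + 7.
Then u(-2) = 25.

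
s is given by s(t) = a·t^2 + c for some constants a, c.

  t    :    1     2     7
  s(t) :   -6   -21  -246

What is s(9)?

From s(1) = -6 and s(2) = -21: 1a + c = -6 and 4a + c = -21.
Subtracting: 3a = -15, so a = -5; then c = -6 − (-5)·1 = -1.
So s(t) = -5t² − 1, and s(9) = -406.

-406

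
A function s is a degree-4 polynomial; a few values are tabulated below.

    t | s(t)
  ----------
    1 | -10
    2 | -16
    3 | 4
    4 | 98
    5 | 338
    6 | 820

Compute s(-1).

8

First differences: -6, 20, 94, 240, 482. Second differences: 26, 74, 146, 242. Third differences: 48, 72, 96. Fourth differences: 24, 24.
Level-4 differences are constant, so s has degree 4.
Fitting a degree-4 polynomial gives s(t) = t^4 - 2t³ - 7t - 2.
Then s(-1) = 8.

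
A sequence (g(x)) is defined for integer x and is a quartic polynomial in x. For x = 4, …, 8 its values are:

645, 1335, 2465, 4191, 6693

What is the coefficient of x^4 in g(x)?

1

Write g(x) = ax^4 + bx³ + cx² + dx + e; the 5 given values yield a linear system in the 5 coefficients.
Solving, g(x) = x^4 + 4x³ + 9x² - 4x + 5.
The coefficient of x^4 is 1.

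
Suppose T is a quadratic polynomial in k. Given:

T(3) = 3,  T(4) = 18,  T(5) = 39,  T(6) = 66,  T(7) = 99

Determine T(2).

-6

Write T(k) = ak² + bk + c; the 5 given values yield a linear system in the 3 coefficients.
Solving, T(k) = 3k² - 6k - 6.
Then T(2) = -6.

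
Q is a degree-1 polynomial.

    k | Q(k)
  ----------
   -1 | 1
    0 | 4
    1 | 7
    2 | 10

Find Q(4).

Write Q(k) = ak + b; the 4 given values yield a linear system in the 2 coefficients.
Solving, Q(k) = 3k + 4.
Then Q(4) = 16.

16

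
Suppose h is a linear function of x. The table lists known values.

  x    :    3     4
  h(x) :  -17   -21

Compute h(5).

-25

Write h(x) = ax + b; the 2 given values yield a linear system in the 2 coefficients.
Solving, h(x) = -4x - 5.
Then h(5) = -25.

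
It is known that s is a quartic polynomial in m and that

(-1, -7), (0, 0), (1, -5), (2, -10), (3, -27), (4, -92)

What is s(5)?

-265

Write s(m) = am^4 + bm³ + cm² + dm + e; the 6 given values yield a linear system in the 5 coefficients.
Solving, s(m) = -m^4 + 4m³ - 5m² - 3m.
Then s(5) = -265.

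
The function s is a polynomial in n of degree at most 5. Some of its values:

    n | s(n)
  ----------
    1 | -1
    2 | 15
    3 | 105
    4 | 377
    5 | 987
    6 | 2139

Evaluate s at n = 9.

Write s(n) = an^5 + bn^4 + cn³ + dn² + en + p; the 6 given values yield a linear system in the 6 coefficients.
Solving, the leading coefficient vanishes, and s(n) = 2n^4 - 2n³ - n² + 3n - 3.
Then s(9) = 11607.

11607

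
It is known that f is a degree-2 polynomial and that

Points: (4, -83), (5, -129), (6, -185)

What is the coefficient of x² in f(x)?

-5

Write f(x) = ax² + bx + c; the 3 given values yield a linear system in the 3 coefficients.
Solving, f(x) = -5x² - x + 1.
The coefficient of x² is -5.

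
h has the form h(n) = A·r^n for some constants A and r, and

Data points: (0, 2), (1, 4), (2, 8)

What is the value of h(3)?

Consecutive ratio: 4/2 = 2, and 8/4 = 2, so r = 2.
Then A·2^0 = 2 gives A = 2, and h(n) = 2·2^n.
h(3) = 2·2^3 = 16.

16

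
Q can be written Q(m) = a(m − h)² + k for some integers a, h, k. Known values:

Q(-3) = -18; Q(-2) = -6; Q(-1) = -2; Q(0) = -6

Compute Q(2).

First differences 12, 4, -4; second difference -8 = 2a, so a = -4.
Expanding, the m-coefficient is −2ah = 8h; matching it to the data gives h = -1, and then k = -2.
So Q(m) = -4(m + 1)² − 2.
Q(2) = -4·3² − 2 = -38.

-38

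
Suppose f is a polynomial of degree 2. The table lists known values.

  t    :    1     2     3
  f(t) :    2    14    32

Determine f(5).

Write f(t) = at² + bt + c; the 3 given values yield a linear system in the 3 coefficients.
Solving, f(t) = 3t² + 3t - 4.
Then f(5) = 86.

86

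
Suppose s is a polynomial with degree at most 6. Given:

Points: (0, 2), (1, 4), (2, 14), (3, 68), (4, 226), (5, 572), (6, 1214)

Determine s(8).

3938

First differences: 2, 10, 54, 158, 346, 642. Second differences: 8, 44, 104, 188, 296. Third differences: 36, 60, 84, 108. Fourth differences: 24, 24, 24.
Level-4 differences are constant, so s has degree 4.
Fitting a degree-4 polynomial gives s(t) = t^4 - 3t² + 4t + 2.
Then s(8) = 3938.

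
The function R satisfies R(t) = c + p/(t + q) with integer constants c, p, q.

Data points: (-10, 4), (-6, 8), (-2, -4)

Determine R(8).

1

(R(t) − c)(t + q) = p for each data point; the three points give a linear system in c and q, then p follows.
Solving: c = 2, q = 4, p = -12, so R(t) = 2 − 12/(t + 4).
Then R(8) = 2 − 12/12 = 1.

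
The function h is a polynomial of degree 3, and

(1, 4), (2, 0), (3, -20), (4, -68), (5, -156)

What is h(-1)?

12

First differences: -4, -20, -48, -88. Second differences: -16, -28, -40. Third differences: -12, -12.
Level-3 differences are constant, so h has degree 3.
Fitting a degree-3 polynomial gives h(t) = -2t³ + 4t² - 2t + 4.
Then h(-1) = 12.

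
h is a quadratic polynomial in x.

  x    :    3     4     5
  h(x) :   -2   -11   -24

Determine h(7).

Write h(x) = ax² + bx + c; the 3 given values yield a linear system in the 3 coefficients.
Solving, h(x) = -2x² + 5x + 1.
Then h(7) = -62.

-62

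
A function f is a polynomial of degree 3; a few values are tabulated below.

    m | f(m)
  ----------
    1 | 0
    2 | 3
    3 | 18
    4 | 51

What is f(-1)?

Write f(m) = am³ + bm² + cm + d; the 4 given values yield a linear system in the 4 coefficients.
Solving, f(m) = m³ - 4m + 3.
Then f(-1) = 6.

6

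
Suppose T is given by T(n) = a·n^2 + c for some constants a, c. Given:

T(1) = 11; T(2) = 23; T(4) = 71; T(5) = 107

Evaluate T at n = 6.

From T(1) = 11 and T(2) = 23: 1a + c = 11 and 4a + c = 23.
Subtracting: 3a = 12, so a = 4; then c = 11 − 4·1 = 7.
So T(n) = 4n² + 7, and T(6) = 151.

151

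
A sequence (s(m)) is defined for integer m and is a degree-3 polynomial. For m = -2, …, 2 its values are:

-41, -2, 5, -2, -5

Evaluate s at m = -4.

-287

First differences: 39, 7, -7, -3. Second differences: -32, -14, 4. Third differences: 18, 18.
Level-3 differences are constant, so s has degree 3.
Fitting a degree-3 polynomial gives s(m) = 3m³ - 7m² - 3m + 5.
Then s(-4) = -287.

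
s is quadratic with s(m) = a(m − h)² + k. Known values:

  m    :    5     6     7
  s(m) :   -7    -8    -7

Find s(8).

First differences -1, 1; second difference 2 = 2a, so a = 1.
Expanding, the m-coefficient is −2ah = -2h; matching it to the data gives h = 6, and then k = -8.
So s(m) = 1(m − 6)² − 8.
s(8) = 1·2² − 8 = -4.

-4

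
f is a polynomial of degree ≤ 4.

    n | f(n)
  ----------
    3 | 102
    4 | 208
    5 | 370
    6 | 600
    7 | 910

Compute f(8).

1312

First differences: 106, 162, 230, 310. Second differences: 56, 68, 80. Third differences: 12, 12.
Level-3 differences are constant, so f has degree 3.
Extending the table by one column gives the next first difference 402, so f(8) = 910 + 402 = 1312.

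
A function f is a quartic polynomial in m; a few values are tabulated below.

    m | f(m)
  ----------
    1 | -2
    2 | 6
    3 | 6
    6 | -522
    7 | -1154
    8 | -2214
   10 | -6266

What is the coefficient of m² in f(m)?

-3

Write f(m) = am^4 + bm³ + cm² + dm + e; the 7 given values yield a linear system in the 5 coefficients.
Solving, f(m) = -m^4 + 4m³ - 3m² + 4m - 6.
The coefficient of m² is -3.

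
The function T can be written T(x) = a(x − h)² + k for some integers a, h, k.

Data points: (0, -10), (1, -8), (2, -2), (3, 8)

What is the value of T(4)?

First differences 2, 6, 10; second difference 4 = 2a, so a = 2.
Expanding, the x-coefficient is −2ah = -4h; matching it to the data gives h = 0, and then k = -10.
So T(x) = 2(x + 0)² − 10.
T(4) = 2·4² − 10 = 22.

22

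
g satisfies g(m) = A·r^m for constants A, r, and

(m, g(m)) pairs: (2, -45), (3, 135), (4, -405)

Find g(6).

Consecutive ratio: 135/(-45) = -3, and -405/135 = -3, so r = -3.
Then A·(-3)^2 = -45 gives A = -5, and g(m) = -5·(-3)^m.
g(6) = -5·(-3)^6 = -3645.

-3645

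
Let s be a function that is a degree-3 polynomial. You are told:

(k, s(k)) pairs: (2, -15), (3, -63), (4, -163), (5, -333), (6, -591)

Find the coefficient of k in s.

4

First differences: -48, -100, -170, -258. Second differences: -52, -70, -88. Third differences: -18, -18.
Level-3 differences are constant, so s has degree 3.
Fitting a degree-3 polynomial gives s(k) = -3k³ + k² + 4k - 3.
The coefficient of k is 4.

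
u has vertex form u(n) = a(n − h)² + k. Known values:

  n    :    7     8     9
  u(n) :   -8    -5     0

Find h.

First differences 3, 5; second difference 2 = 2a, so a = 1.
Expanding, the n-coefficient is −2ah = -2h; matching it to the data gives h = 6, and then k = -9.
So u(n) = 1(n − 6)² − 9.
Hence h = 6.

6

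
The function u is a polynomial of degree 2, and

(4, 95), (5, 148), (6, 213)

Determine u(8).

Write u(t) = at² + bt + c; the 3 given values yield a linear system in the 3 coefficients.
Solving, u(t) = 6t² - t + 3.
Then u(8) = 379.

379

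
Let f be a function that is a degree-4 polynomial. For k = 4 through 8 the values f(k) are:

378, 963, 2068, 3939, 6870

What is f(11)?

Write f(k) = ak^4 + bk³ + ck² + dk + e; the 5 given values yield a linear system in the 5 coefficients.
Solving, f(k) = 2k^4 - 3k³ + 3k² + 3k - 2.
Then f(11) = 25683.

25683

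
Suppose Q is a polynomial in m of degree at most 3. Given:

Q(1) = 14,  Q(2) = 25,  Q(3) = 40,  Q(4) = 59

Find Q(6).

First differences: 11, 15, 19. Second differences: 4, 4.
Level-2 differences are constant, so Q has degree 2.
Fitting a degree-2 polynomial gives Q(m) = 2m² + 5m + 7.
Then Q(6) = 109.

109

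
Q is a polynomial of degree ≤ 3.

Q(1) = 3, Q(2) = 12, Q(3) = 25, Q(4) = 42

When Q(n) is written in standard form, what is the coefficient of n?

3

First differences: 9, 13, 17. Second differences: 4, 4.
Level-2 differences are constant, so Q has degree 2.
Fitting a degree-2 polynomial gives Q(n) = 2n² + 3n - 2.
The coefficient of n is 3.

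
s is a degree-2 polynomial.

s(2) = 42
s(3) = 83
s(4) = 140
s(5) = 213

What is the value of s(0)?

First differences: 41, 57, 73. Second differences: 16, 16.
Level-2 differences are constant, so s has degree 2.
Fitting a degree-2 polynomial gives s(m) = 8m² + m + 8.
Then s(0) = 8.

8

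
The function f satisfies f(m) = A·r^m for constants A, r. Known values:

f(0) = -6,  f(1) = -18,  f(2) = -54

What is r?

3

Consecutive ratio: -18/(-6) = 3, and -54/(-18) = 3, so r = 3.
Then A·3^0 = -6 gives A = -6, and f(m) = -6·3^m.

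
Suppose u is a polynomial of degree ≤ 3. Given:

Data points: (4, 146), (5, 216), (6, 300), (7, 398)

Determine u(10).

776

First differences: 70, 84, 98. Second differences: 14, 14.
Level-2 differences are constant, so u has degree 2.
Fitting a degree-2 polynomial gives u(m) = 7m² + 7m + 6.
Then u(10) = 776.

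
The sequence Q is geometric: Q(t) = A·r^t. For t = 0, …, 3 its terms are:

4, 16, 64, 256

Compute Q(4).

Consecutive ratio: 16/4 = 4, and 64/16 = 4, so r = 4.
Then A·4^0 = 4 gives A = 4, and Q(t) = 4·4^t.
Q(4) = 4·4^4 = 1024.

1024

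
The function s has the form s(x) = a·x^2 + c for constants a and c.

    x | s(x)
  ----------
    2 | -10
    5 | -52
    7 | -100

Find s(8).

From s(2) = -10 and s(5) = -52: 4a + c = -10 and 25a + c = -52.
Subtracting: 21a = -42, so a = -2; then c = -10 − (-2)·4 = -2.
So s(x) = -2x² − 2, and s(8) = -130.

-130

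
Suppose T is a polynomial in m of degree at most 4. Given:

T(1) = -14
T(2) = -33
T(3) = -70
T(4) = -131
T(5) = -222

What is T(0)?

First differences: -19, -37, -61, -91. Second differences: -18, -24, -30. Third differences: -6, -6.
Level-3 differences are constant, so T has degree 3.
Fitting a degree-3 polynomial gives T(m) = -m³ - 3m² - 3m - 7.
The constant term is T(0) = -7.

-7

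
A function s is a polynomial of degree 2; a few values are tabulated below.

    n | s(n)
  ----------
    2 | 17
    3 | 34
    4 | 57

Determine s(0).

Write s(n) = an² + bn + c; the 3 given values yield a linear system in the 3 coefficients.
Solving, s(n) = 3n² + 2n + 1.
Then s(0) = 1.

1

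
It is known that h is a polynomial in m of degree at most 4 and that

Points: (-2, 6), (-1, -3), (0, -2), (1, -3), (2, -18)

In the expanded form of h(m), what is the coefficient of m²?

First differences: -9, 1, -1, -15. Second differences: 10, -2, -14. Third differences: -12, -12.
Level-3 differences are constant, so h has degree 3.
Fitting a degree-3 polynomial gives h(m) = -2m³ - m² + 2m - 2.
The coefficient of m² is -1.

-1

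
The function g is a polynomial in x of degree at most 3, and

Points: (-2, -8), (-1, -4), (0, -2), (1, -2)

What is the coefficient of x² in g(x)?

-1

First differences: 4, 2, 0. Second differences: -2, -2.
Level-2 differences are constant, so g has degree 2.
Fitting a degree-2 polynomial gives g(x) = -x² + x - 2.
The coefficient of x² is -1.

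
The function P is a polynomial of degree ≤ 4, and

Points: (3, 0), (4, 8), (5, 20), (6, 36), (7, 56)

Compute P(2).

First differences: 8, 12, 16, 20. Second differences: 4, 4, 4.
Level-2 differences are constant, so P has degree 2.
Fitting a degree-2 polynomial gives P(n) = 2n² - 6n.
Then P(2) = -4.

-4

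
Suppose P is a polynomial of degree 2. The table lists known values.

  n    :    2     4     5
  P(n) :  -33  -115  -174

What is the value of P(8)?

Write P(n) = an² + bn + c; the 3 given values yield a linear system in the 3 coefficients.
Solving, P(n) = -6n² - 5n + 1.
Then P(8) = -423.

-423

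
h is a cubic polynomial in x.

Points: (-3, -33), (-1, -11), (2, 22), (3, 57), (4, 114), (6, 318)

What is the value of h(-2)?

Write h(x) = ax³ + bx² + cx + d; the 6 given values yield a linear system in the 4 coefficients.
Solving, h(x) = x³ + 2x² + 6x - 6.
Then h(-2) = -18.

-18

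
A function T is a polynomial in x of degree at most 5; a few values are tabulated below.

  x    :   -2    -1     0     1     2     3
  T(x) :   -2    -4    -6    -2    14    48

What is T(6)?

First differences: -2, -2, 4, 16, 34. Second differences: 0, 6, 12, 18. Third differences: 6, 6, 6.
Level-3 differences are constant, so T has degree 3.
Fitting a degree-3 polynomial gives T(x) = x³ + 3x² - 6.
Then T(6) = 318.

318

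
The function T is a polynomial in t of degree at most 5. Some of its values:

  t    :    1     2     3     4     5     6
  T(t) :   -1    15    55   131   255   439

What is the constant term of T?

-5

Write T(t) = at^5 + bt^4 + ct³ + dt² + et + p; the 6 given values yield a linear system in the 6 coefficients.
Solving, the top 2 coefficients vanish, and T(t) = 2t³ + 2t - 5.
The constant term is T(0) = -5.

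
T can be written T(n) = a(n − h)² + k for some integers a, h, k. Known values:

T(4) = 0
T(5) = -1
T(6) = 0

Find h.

First differences -1, 1; second difference 2 = 2a, so a = 1.
Expanding, the n-coefficient is −2ah = -2h; matching it to the data gives h = 5, and then k = -1.
So T(n) = 1(n − 5)² − 1.
Hence h = 5.

5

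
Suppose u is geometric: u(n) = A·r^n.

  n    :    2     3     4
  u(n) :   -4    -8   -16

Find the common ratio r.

Consecutive ratio: -8/(-4) = 2, and -16/(-8) = 2, so r = 2.
Then A·2^2 = -4 gives A = -1, and u(n) = -1·2^n.

2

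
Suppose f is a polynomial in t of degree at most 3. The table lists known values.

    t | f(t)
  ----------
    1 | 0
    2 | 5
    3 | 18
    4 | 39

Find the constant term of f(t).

Write f(t) = at³ + bt² + ct + d; the 4 given values yield a linear system in the 4 coefficients.
Solving, the leading coefficient vanishes, and f(t) = 4t² - 7t + 3.
The constant term is f(0) = 3.

3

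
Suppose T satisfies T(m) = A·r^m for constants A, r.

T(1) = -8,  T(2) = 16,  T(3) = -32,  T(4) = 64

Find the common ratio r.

-2

Consecutive ratio: 16/(-8) = -2, and -32/16 = -2, so r = -2.
Then A·(-2)^1 = -8 gives A = 4, and T(m) = 4·(-2)^m.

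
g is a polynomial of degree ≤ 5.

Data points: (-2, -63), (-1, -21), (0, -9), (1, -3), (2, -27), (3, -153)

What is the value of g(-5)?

-1329

Write g(x) = ax^5 + bx^4 + cx³ + dx² + ex + p; the 6 given values yield a linear system in the 6 coefficients.
Solving, the leading coefficient vanishes, and g(x) = -2x^4 - x² + 9x - 9.
Then g(-5) = -1329.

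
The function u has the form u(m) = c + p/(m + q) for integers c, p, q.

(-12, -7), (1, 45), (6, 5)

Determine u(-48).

-4

(u(m) − c)(m + q) = p for each data point; the three points give a linear system in c and q, then p follows.
Solving: c = -3, q = 0, p = 48, so u(m) = -3 + 48/(m + 0).
Then u(-48) = -3 + 48/(-48) = -4.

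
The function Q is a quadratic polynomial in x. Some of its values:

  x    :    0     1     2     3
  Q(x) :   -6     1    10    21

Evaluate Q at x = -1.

-11

First differences: 7, 9, 11. Second differences: 2, 2.
Level-2 differences are constant, so Q has degree 2.
Fitting a degree-2 polynomial gives Q(x) = x² + 6x - 6.
Then Q(-1) = -11.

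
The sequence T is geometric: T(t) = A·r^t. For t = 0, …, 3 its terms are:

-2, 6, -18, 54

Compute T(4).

-162

Consecutive ratio: 6/(-2) = -3, and -18/6 = -3, so r = -3.
Then A·(-3)^0 = -2 gives A = -2, and T(t) = -2·(-3)^t.
T(4) = -2·(-3)^4 = -162.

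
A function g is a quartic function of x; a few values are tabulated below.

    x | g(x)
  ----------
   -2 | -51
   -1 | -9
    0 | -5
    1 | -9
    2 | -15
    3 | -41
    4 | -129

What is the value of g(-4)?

-489

First differences: 42, 4, -4, -6, -26, -88. Second differences: -38, -8, -2, -20, -62. Third differences: 30, 6, -18, -42. Fourth differences: -24, -24, -24.
Level-4 differences are constant, so g has degree 4.
Fitting a degree-4 polynomial gives g(x) = -x^4 + 3x³ - 3x² - 3x - 5.
Then g(-4) = -489.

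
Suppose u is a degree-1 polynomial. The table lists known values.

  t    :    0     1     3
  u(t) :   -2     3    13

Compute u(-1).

Write u(t) = at + b; the 3 given values yield a linear system in the 2 coefficients.
Solving, u(t) = 5t - 2.
Then u(-1) = -7.

-7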